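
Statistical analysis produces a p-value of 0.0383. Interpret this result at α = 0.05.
Since p = 0.0383 < α = 0.05, reject H₀.
There is sufficient evidence to reject the null hypothesis; the result is statistically significant at the 0.05 level.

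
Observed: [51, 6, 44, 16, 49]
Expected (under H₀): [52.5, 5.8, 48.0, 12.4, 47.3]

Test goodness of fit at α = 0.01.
Chi-square goodness of fit test:
H₀: observed counts match expected distribution
H₁: observed counts differ from expected distribution
df = k - 1 = 4
χ² = Σ(O - E)²/E
   = (51 - 52.5)²/52.5 + (6 - 5.8)²/5.8 + (44 - 48.0)²/48.0 + (16 - 12.4)²/12.4 + (49 - 47.3)²/47.3
   = 0.043 + 0.007 + 0.333 + 1.045 + 0.061
   = 1.49
p-value = 0.8285

Since p-value > α = 0.01, we fail to reject H₀.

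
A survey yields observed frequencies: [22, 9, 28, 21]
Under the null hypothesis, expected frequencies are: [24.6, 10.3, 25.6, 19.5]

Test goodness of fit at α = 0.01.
Chi-square goodness of fit test:
H₀: observed counts match expected distribution
H₁: observed counts differ from expected distribution
df = k - 1 = 3
χ² = Σ(O - E)²/E
   = (22 - 24.6)²/24.6 + (9 - 10.3)²/10.3 + (28 - 25.6)²/25.6 + (21 - 19.5)²/19.5
   = 0.275 + 0.164 + 0.225 + 0.115
   = 0.78
p-value = 0.8544

Since p-value > α = 0.01, we fail to reject H₀.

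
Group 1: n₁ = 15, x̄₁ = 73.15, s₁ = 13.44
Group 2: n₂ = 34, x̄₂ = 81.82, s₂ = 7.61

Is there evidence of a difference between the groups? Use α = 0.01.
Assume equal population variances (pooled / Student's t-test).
Student's two-sample t-test (equal variances):
H₀: μ₁ = μ₂
H₁: μ₁ ≠ μ₂
df = n₁ + n₂ - 2 = 47
Pooled variance s_p² = [(n₁-1)s₁² + (n₂-1)s₂²] / (n₁ + n₂ - 2) = [(14)(13.44²) + (33)(7.61²)] / 47 = 94.4674
SE = √(s_p²(1/n₁ + 1/n₂)) = √(94.4674 × (1/15 + 1/34)) = 3.0127
t = (x̄₁ - x̄₂) / SE = (73.15 - 81.82) / 3.0127 = -8.67 / 3.0127 = -2.878
p-value = 0.0060

Since p-value < α = 0.01, we reject H₀.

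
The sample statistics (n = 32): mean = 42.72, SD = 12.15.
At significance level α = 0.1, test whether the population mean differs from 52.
One-sample t-test:
H₀: μ = 52
H₁: μ ≠ 52
df = n - 1 = 31
t = (x̄ - μ₀) / (s/√n) = (42.72 - 52) / (12.15/√32) = -4.321
p-value = 0.0001

Since p-value < α = 0.1, we reject H₀.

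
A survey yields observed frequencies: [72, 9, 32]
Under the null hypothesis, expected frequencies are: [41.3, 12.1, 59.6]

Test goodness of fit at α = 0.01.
Chi-square goodness of fit test:
H₀: observed counts match expected distribution
H₁: observed counts differ from expected distribution
df = k - 1 = 2
χ² = Σ(O - E)²/E
   = (72 - 41.3)²/41.3 + (9 - 12.1)²/12.1 + (32 - 59.6)²/59.6
   = 22.821 + 0.794 + 12.781
   = 36.40
p-value < 0.0001

Since p-value < α = 0.01, we reject H₀.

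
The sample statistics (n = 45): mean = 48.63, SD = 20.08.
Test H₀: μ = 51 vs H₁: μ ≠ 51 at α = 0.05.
One-sample t-test:
H₀: μ = 51
H₁: μ ≠ 51
df = n - 1 = 44
t = (x̄ - μ₀) / (s/√n) = (48.63 - 51) / (20.08/√45) = -0.792
p-value = 0.4328

Since p-value > α = 0.05, we fail to reject H₀.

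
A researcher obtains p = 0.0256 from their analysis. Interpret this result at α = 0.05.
Since p = 0.0256 < α = 0.05, reject H₀.
There is sufficient evidence to reject the null hypothesis; the result is statistically significant at the 0.05 level.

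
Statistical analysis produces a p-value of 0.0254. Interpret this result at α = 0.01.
Since p = 0.0254 > α = 0.01, fail to reject H₀.
There is insufficient evidence to reject the null hypothesis; the result is not statistically significant at the 0.01 level.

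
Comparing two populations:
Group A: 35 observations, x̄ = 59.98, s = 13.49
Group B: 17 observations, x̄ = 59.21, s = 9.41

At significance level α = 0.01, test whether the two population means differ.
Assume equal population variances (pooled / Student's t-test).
Student's two-sample t-test (equal variances):
H₀: μ₁ = μ₂
H₁: μ₁ ≠ μ₂
df = n₁ + n₂ - 2 = 50
Pooled variance s_p² = [(n₁-1)s₁² + (n₂-1)s₂²] / (n₁ + n₂ - 2) = [(34)(13.49²) + (16)(9.41²)] / 50 = 152.0819
SE = √(s_p²(1/n₁ + 1/n₂)) = √(152.0819 × (1/35 + 1/17)) = 3.6457
t = (x̄₁ - x̄₂) / SE = (59.98 - 59.21) / 3.6457 = 0.77 / 3.6457 = 0.211
p-value = 0.8336

Since p-value > α = 0.01, we fail to reject H₀.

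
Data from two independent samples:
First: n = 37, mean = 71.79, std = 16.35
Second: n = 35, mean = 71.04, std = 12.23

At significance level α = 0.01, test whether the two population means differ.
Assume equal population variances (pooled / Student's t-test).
Student's two-sample t-test (equal variances):
H₀: μ₁ = μ₂
H₁: μ₁ ≠ μ₂
df = n₁ + n₂ - 2 = 70
Pooled variance s_p² = [(n₁-1)s₁² + (n₂-1)s₂²] / (n₁ + n₂ - 2) = [(36)(16.35²) + (34)(12.23²)] / 70 = 210.1298
SE = √(s_p²(1/n₁ + 1/n₂)) = √(210.1298 × (1/37 + 1/35)) = 3.4180
t = (x̄₁ - x̄₂) / SE = (71.79 - 71.04) / 3.4180 = 0.75 / 3.4180 = 0.219
p-value = 0.8270

Since p-value > α = 0.01, we fail to reject H₀.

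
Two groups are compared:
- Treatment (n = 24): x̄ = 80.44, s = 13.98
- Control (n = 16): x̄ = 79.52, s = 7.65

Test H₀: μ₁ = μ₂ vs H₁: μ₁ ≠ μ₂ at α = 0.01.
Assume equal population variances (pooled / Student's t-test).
Student's two-sample t-test (equal variances):
H₀: μ₁ = μ₂
H₁: μ₁ ≠ μ₂
df = n₁ + n₂ - 2 = 38
Pooled variance s_p² = [(n₁-1)s₁² + (n₂-1)s₂²] / (n₁ + n₂ - 2) = [(23)(13.98²) + (15)(7.65²)] / 38 = 141.3939
SE = √(s_p²(1/n₁ + 1/n₂)) = √(141.3939 × (1/24 + 1/16)) = 3.8378
t = (x̄₁ - x̄₂) / SE = (80.44 - 79.52) / 3.8378 = 0.92 / 3.8378 = 0.240
p-value = 0.8118

Since p-value > α = 0.01, we fail to reject H₀.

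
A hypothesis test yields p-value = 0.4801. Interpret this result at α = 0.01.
Since p = 0.4801 > α = 0.01, fail to reject H₀.
There is insufficient evidence to reject the null hypothesis; the result is not statistically significant at the 0.01 level.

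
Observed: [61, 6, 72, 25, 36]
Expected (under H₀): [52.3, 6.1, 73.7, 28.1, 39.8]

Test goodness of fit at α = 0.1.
Chi-square goodness of fit test:
H₀: observed counts match expected distribution
H₁: observed counts differ from expected distribution
df = k - 1 = 4
χ² = Σ(O - E)²/E
   = (61 - 52.3)²/52.3 + (6 - 6.1)²/6.1 + (72 - 73.7)²/73.7 + (25 - 28.1)²/28.1 + (36 - 39.8)²/39.8
   = 1.447 + 0.002 + 0.039 + 0.342 + 0.363
   = 2.19
p-value = 0.7003

Since p-value > α = 0.1, we fail to reject H₀.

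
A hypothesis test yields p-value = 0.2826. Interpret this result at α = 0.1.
Since p = 0.2826 > α = 0.1, fail to reject H₀.
There is insufficient evidence to reject the null hypothesis; the result is not statistically significant at the 0.1 level.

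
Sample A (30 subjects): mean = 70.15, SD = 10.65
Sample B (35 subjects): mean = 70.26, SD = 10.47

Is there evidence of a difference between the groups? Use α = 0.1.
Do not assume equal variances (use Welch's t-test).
Welch's two-sample t-test:
H₀: μ₁ = μ₂
H₁: μ₁ ≠ μ₂
s₁²/n₁ = 10.65²/30 = 3.7808,  s₂²/n₂ = 10.47²/35 = 3.1320
SE = √(s₁²/n₁ + s₂²/n₂) = √(3.7808 + 3.1320) = 2.6292
df (Welch-Satterthwaite) = (s₁²/n₁ + s₂²/n₂)² / [(s₁²/n₁)²/(n₁-1) + (s₂²/n₂)²/(n₂-1)] ≈ 61.15
t = (x̄₁ - x̄₂) / SE = (70.15 - 70.26) / 2.6292 = -0.11 / 2.6292 = -0.042
p-value = 0.9668

Since p-value > α = 0.1, we fail to reject H₀.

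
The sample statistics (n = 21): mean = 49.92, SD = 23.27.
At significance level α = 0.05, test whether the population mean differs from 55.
One-sample t-test:
H₀: μ = 55
H₁: μ ≠ 55
df = n - 1 = 20
t = (x̄ - μ₀) / (s/√n) = (49.92 - 55) / (23.27/√21) = -1.000
p-value = 0.3291

Since p-value > α = 0.05, we fail to reject H₀.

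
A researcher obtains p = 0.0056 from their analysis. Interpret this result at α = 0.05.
Since p = 0.0056 < α = 0.05, reject H₀.
There is sufficient evidence to reject the null hypothesis; the result is statistically significant at the 0.05 level.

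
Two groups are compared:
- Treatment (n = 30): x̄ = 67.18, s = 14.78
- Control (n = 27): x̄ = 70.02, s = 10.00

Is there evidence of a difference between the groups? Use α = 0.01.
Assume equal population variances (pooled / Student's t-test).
Student's two-sample t-test (equal variances):
H₀: μ₁ = μ₂
H₁: μ₁ ≠ μ₂
df = n₁ + n₂ - 2 = 55
Pooled variance s_p² = [(n₁-1)s₁² + (n₂-1)s₂²] / (n₁ + n₂ - 2) = [(29)(14.78²) + (26)(10.00²)] / 55 = 162.4546
SE = √(s_p²(1/n₁ + 1/n₂)) = √(162.4546 × (1/30 + 1/27)) = 3.3811
t = (x̄₁ - x̄₂) / SE = (67.18 - 70.02) / 3.3811 = -2.84 / 3.3811 = -0.840
p-value = 0.4046

Since p-value > α = 0.01, we fail to reject H₀.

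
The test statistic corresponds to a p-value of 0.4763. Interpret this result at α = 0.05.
Since p = 0.4763 > α = 0.05, fail to reject H₀.
There is insufficient evidence to reject the null hypothesis; the result is not statistically significant at the 0.05 level.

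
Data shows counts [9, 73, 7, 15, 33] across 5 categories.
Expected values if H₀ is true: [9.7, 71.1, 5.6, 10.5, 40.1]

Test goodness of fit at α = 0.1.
Chi-square goodness of fit test:
H₀: observed counts match expected distribution
H₁: observed counts differ from expected distribution
df = k - 1 = 4
χ² = Σ(O - E)²/E
   = (9 - 9.7)²/9.7 + (73 - 71.1)²/71.1 + (7 - 5.6)²/5.6 + (15 - 10.5)²/10.5 + (33 - 40.1)²/40.1
   = 0.051 + 0.051 + 0.350 + 1.929 + 1.257
   = 3.64
p-value = 0.4574

Since p-value > α = 0.1, we fail to reject H₀.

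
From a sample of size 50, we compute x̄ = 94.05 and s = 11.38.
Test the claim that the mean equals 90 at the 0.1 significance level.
One-sample t-test:
H₀: μ = 90
H₁: μ ≠ 90
df = n - 1 = 49
t = (x̄ - μ₀) / (s/√n) = (94.05 - 90) / (11.38/√50) = 2.517
p-value = 0.0152

Since p-value < α = 0.1, we reject H₀.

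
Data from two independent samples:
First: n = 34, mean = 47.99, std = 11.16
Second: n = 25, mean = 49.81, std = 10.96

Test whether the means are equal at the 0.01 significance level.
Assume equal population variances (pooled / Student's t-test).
Student's two-sample t-test (equal variances):
H₀: μ₁ = μ₂
H₁: μ₁ ≠ μ₂
df = n₁ + n₂ - 2 = 57
Pooled variance s_p² = [(n₁-1)s₁² + (n₂-1)s₂²] / (n₁ + n₂ - 2) = [(33)(11.16²) + (24)(10.96²)] / 57 = 122.6829
SE = √(s_p²(1/n₁ + 1/n₂)) = √(122.6829 × (1/34 + 1/25)) = 2.9182
t = (x̄₁ - x̄₂) / SE = (47.99 - 49.81) / 2.9182 = -1.82 / 2.9182 = -0.624
p-value = 0.5353

Since p-value > α = 0.01, we fail to reject H₀.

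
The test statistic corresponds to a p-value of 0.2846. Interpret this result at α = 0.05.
Since p = 0.2846 > α = 0.05, fail to reject H₀.
There is insufficient evidence to reject the null hypothesis; the result is not statistically significant at the 0.05 level.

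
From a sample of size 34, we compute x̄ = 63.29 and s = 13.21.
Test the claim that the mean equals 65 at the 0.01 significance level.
One-sample t-test:
H₀: μ = 65
H₁: μ ≠ 65
df = n - 1 = 33
t = (x̄ - μ₀) / (s/√n) = (63.29 - 65) / (13.21/√34) = -0.755
p-value = 0.4557

Since p-value > α = 0.01, we fail to reject H₀.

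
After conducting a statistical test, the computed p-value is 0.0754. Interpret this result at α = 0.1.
Since p = 0.0754 < α = 0.1, reject H₀.
There is sufficient evidence to reject the null hypothesis; the result is statistically significant at the 0.1 level.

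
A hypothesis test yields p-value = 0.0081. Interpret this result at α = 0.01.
Since p = 0.0081 < α = 0.01, reject H₀.
There is sufficient evidence to reject the null hypothesis; the result is statistically significant at the 0.01 level.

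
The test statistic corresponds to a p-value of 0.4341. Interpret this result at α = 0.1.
Since p = 0.4341 > α = 0.1, fail to reject H₀.
There is insufficient evidence to reject the null hypothesis; the result is not statistically significant at the 0.1 level.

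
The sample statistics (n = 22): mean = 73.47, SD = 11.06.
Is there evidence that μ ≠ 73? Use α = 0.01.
One-sample t-test:
H₀: μ = 73
H₁: μ ≠ 73
df = n - 1 = 21
t = (x̄ - μ₀) / (s/√n) = (73.47 - 73) / (11.06/√22) = 0.199
p-value = 0.8439

Since p-value > α = 0.01, we fail to reject H₀.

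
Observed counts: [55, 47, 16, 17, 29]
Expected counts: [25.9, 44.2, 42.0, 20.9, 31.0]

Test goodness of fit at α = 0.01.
Chi-square goodness of fit test:
H₀: observed counts match expected distribution
H₁: observed counts differ from expected distribution
df = k - 1 = 4
χ² = Σ(O - E)²/E
   = (55 - 25.9)²/25.9 + (47 - 44.2)²/44.2 + (16 - 42.0)²/42.0 + (17 - 20.9)²/20.9 + (29 - 31.0)²/31.0
   = 32.695 + 0.177 + 16.095 + 0.728 + 0.129
   = 49.82
p-value < 0.0001

Since p-value < α = 0.01, we reject H₀.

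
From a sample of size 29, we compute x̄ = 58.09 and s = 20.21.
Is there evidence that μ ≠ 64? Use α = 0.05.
One-sample t-test:
H₀: μ = 64
H₁: μ ≠ 64
df = n - 1 = 28
t = (x̄ - μ₀) / (s/√n) = (58.09 - 64) / (20.21/√29) = -1.575
p-value = 0.1265

Since p-value > α = 0.05, we fail to reject H₀.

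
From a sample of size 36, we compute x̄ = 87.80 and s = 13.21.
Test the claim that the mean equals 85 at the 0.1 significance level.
One-sample t-test:
H₀: μ = 85
H₁: μ ≠ 85
df = n - 1 = 35
t = (x̄ - μ₀) / (s/√n) = (87.80 - 85) / (13.21/√36) = 1.272
p-value = 0.2118

Since p-value > α = 0.1, we fail to reject H₀.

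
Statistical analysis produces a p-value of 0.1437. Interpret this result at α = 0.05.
Since p = 0.1437 > α = 0.05, fail to reject H₀.
There is insufficient evidence to reject the null hypothesis; the result is not statistically significant at the 0.05 level.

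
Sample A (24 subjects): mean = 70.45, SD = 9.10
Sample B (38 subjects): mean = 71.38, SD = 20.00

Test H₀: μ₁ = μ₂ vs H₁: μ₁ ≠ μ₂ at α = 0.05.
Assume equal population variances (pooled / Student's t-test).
Student's two-sample t-test (equal variances):
H₀: μ₁ = μ₂
H₁: μ₁ ≠ μ₂
df = n₁ + n₂ - 2 = 60
Pooled variance s_p² = [(n₁-1)s₁² + (n₂-1)s₂²] / (n₁ + n₂ - 2) = [(23)(9.10²) + (37)(20.00²)] / 60 = 278.4105
SE = √(s_p²(1/n₁ + 1/n₂)) = √(278.4105 × (1/24 + 1/38)) = 4.3505
t = (x̄₁ - x̄₂) / SE = (70.45 - 71.38) / 4.3505 = -0.93 / 4.3505 = -0.214
p-value = 0.8315

Since p-value > α = 0.05, we fail to reject H₀.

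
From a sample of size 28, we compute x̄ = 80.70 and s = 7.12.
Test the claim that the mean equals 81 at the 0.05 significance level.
One-sample t-test:
H₀: μ = 81
H₁: μ ≠ 81
df = n - 1 = 27
t = (x̄ - μ₀) / (s/√n) = (80.70 - 81) / (7.12/√28) = -0.223
p-value = 0.8252

Since p-value > α = 0.05, we fail to reject H₀.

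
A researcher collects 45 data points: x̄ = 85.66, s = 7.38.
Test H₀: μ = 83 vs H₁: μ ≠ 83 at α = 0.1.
One-sample t-test:
H₀: μ = 83
H₁: μ ≠ 83
df = n - 1 = 44
t = (x̄ - μ₀) / (s/√n) = (85.66 - 83) / (7.38/√45) = 2.418
p-value = 0.0198

Since p-value < α = 0.1, we reject H₀.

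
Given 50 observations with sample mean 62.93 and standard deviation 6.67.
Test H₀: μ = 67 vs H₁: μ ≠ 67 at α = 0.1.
One-sample t-test:
H₀: μ = 67
H₁: μ ≠ 67
df = n - 1 = 49
t = (x̄ - μ₀) / (s/√n) = (62.93 - 67) / (6.67/√50) = -4.315
p-value = 0.0001

Since p-value < α = 0.1, we reject H₀.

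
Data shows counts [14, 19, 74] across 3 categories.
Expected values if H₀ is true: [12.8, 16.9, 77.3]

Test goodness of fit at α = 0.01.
Chi-square goodness of fit test:
H₀: observed counts match expected distribution
H₁: observed counts differ from expected distribution
df = k - 1 = 2
χ² = Σ(O - E)²/E
   = (14 - 12.8)²/12.8 + (19 - 16.9)²/16.9 + (74 - 77.3)²/77.3
   = 0.112 + 0.261 + 0.141
   = 0.51
p-value = 0.7732

Since p-value > α = 0.01, we fail to reject H₀.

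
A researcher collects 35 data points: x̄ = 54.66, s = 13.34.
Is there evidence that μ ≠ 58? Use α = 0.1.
One-sample t-test:
H₀: μ = 58
H₁: μ ≠ 58
df = n - 1 = 34
t = (x̄ - μ₀) / (s/√n) = (54.66 - 58) / (13.34/√35) = -1.481
p-value = 0.1478

Since p-value > α = 0.1, we fail to reject H₀.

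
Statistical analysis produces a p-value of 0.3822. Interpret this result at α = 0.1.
Since p = 0.3822 > α = 0.1, fail to reject H₀.
There is insufficient evidence to reject the null hypothesis; the result is not statistically significant at the 0.1 level.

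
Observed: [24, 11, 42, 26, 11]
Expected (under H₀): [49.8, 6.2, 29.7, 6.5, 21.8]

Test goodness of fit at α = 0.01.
Chi-square goodness of fit test:
H₀: observed counts match expected distribution
H₁: observed counts differ from expected distribution
df = k - 1 = 4
χ² = Σ(O - E)²/E
   = (24 - 49.8)²/49.8 + (11 - 6.2)²/6.2 + (42 - 29.7)²/29.7 + (26 - 6.5)²/6.5 + (11 - 21.8)²/21.8
   = 13.366 + 3.716 + 5.094 + 58.500 + 5.350
   = 86.03
p-value < 0.0001

Since p-value < α = 0.01, we reject H₀.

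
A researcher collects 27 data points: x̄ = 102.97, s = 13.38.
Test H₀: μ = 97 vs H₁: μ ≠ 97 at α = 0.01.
One-sample t-test:
H₀: μ = 97
H₁: μ ≠ 97
df = n - 1 = 26
t = (x̄ - μ₀) / (s/√n) = (102.97 - 97) / (13.38/√27) = 2.318
p-value = 0.0286

Since p-value > α = 0.01, we fail to reject H₀.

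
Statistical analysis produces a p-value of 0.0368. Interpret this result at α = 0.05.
Since p = 0.0368 < α = 0.05, reject H₀.
There is sufficient evidence to reject the null hypothesis; the result is statistically significant at the 0.05 level.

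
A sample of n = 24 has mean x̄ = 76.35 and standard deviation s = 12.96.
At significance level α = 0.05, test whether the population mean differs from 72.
One-sample t-test:
H₀: μ = 72
H₁: μ ≠ 72
df = n - 1 = 23
t = (x̄ - μ₀) / (s/√n) = (76.35 - 72) / (12.96/√24) = 1.644
p-value = 0.1137

Since p-value > α = 0.05, we fail to reject H₀.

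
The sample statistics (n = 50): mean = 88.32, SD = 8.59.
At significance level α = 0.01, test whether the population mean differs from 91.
One-sample t-test:
H₀: μ = 91
H₁: μ ≠ 91
df = n - 1 = 49
t = (x̄ - μ₀) / (s/√n) = (88.32 - 91) / (8.59/√50) = -2.206
p-value = 0.0321

Since p-value > α = 0.01, we fail to reject H₀.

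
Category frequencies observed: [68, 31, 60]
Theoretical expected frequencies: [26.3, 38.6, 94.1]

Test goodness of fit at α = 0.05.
Chi-square goodness of fit test:
H₀: observed counts match expected distribution
H₁: observed counts differ from expected distribution
df = k - 1 = 2
χ² = Σ(O - E)²/E
   = (68 - 26.3)²/26.3 + (31 - 38.6)²/38.6 + (60 - 94.1)²/94.1
   = 66.117 + 1.496 + 12.357
   = 79.97
p-value < 0.0001

Since p-value < α = 0.05, we reject H₀.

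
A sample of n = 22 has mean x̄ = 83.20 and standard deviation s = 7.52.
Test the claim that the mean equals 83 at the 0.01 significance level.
One-sample t-test:
H₀: μ = 83
H₁: μ ≠ 83
df = n - 1 = 21
t = (x̄ - μ₀) / (s/√n) = (83.20 - 83) / (7.52/√22) = 0.125
p-value = 0.9019

Since p-value > α = 0.01, we fail to reject H₀.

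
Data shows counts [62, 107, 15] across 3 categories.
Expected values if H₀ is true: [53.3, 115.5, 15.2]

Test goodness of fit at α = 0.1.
Chi-square goodness of fit test:
H₀: observed counts match expected distribution
H₁: observed counts differ from expected distribution
df = k - 1 = 2
χ² = Σ(O - E)²/E
   = (62 - 53.3)²/53.3 + (107 - 115.5)²/115.5 + (15 - 15.2)²/15.2
   = 1.420 + 0.626 + 0.003
   = 2.05
p-value = 0.3591

Since p-value > α = 0.1, we fail to reject H₀.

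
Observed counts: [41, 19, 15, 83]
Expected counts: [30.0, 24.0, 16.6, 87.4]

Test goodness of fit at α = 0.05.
Chi-square goodness of fit test:
H₀: observed counts match expected distribution
H₁: observed counts differ from expected distribution
df = k - 1 = 3
χ² = Σ(O - E)²/E
   = (41 - 30.0)²/30.0 + (19 - 24.0)²/24.0 + (15 - 16.6)²/16.6 + (83 - 87.4)²/87.4
   = 4.033 + 1.042 + 0.154 + 0.222
   = 5.45
p-value = 0.1416

Since p-value > α = 0.05, we fail to reject H₀.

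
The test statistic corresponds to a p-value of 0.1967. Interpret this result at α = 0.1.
Since p = 0.1967 > α = 0.1, fail to reject H₀.
There is insufficient evidence to reject the null hypothesis; the result is not statistically significant at the 0.1 level.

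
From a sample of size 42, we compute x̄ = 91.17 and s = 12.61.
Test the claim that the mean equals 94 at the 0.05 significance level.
One-sample t-test:
H₀: μ = 94
H₁: μ ≠ 94
df = n - 1 = 41
t = (x̄ - μ₀) / (s/√n) = (91.17 - 94) / (12.61/√42) = -1.454
p-value = 0.1534

Since p-value > α = 0.05, we fail to reject H₀.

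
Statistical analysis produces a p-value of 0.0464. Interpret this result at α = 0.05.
Since p = 0.0464 < α = 0.05, reject H₀.
There is sufficient evidence to reject the null hypothesis; the result is statistically significant at the 0.05 level.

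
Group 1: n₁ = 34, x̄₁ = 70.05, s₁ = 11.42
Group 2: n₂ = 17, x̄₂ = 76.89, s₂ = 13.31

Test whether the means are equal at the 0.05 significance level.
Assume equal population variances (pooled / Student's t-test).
Student's two-sample t-test (equal variances):
H₀: μ₁ = μ₂
H₁: μ₁ ≠ μ₂
df = n₁ + n₂ - 2 = 49
Pooled variance s_p² = [(n₁-1)s₁² + (n₂-1)s₂²] / (n₁ + n₂ - 2) = [(33)(11.42²) + (16)(13.31²)] / 49 = 145.6783
SE = √(s_p²(1/n₁ + 1/n₂)) = √(145.6783 × (1/34 + 1/17)) = 3.5852
t = (x̄₁ - x̄₂) / SE = (70.05 - 76.89) / 3.5852 = -6.84 / 3.5852 = -1.908
p-value = 0.0623

Since p-value > α = 0.05, we fail to reject H₀.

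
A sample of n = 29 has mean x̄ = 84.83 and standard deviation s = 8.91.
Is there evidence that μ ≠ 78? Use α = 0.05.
One-sample t-test:
H₀: μ = 78
H₁: μ ≠ 78
df = n - 1 = 28
t = (x̄ - μ₀) / (s/√n) = (84.83 - 78) / (8.91/√29) = 4.128
p-value = 0.0003

Since p-value < α = 0.05, we reject H₀.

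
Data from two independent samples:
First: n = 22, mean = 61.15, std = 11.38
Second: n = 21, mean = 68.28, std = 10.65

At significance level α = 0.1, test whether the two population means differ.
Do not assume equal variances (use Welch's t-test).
Welch's two-sample t-test:
H₀: μ₁ = μ₂
H₁: μ₁ ≠ μ₂
s₁²/n₁ = 11.38²/22 = 5.8866,  s₂²/n₂ = 10.65²/21 = 5.4011
SE = √(s₁²/n₁ + s₂²/n₂) = √(5.8866 + 5.4011) = 3.3597
df (Welch-Satterthwaite) = (s₁²/n₁ + s₂²/n₂)² / [(s₁²/n₁)²/(n₁-1) + (s₂²/n₂)²/(n₂-1)] ≈ 40.99
t = (x̄₁ - x̄₂) / SE = (61.15 - 68.28) / 3.3597 = -7.13 / 3.3597 = -2.122
p-value = 0.0399

Since p-value < α = 0.1, we reject H₀.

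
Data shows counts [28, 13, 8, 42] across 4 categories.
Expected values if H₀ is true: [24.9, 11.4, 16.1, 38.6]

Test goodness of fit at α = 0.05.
Chi-square goodness of fit test:
H₀: observed counts match expected distribution
H₁: observed counts differ from expected distribution
df = k - 1 = 3
χ² = Σ(O - E)²/E
   = (28 - 24.9)²/24.9 + (13 - 11.4)²/11.4 + (8 - 16.1)²/16.1 + (42 - 38.6)²/38.6
   = 0.386 + 0.225 + 4.075 + 0.299
   = 4.99
p-value = 0.1729

Since p-value > α = 0.05, we fail to reject H₀.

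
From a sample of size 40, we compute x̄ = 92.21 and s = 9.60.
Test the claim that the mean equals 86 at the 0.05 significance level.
One-sample t-test:
H₀: μ = 86
H₁: μ ≠ 86
df = n - 1 = 39
t = (x̄ - μ₀) / (s/√n) = (92.21 - 86) / (9.60/√40) = 4.091
p-value = 0.0002

Since p-value < α = 0.05, we reject H₀.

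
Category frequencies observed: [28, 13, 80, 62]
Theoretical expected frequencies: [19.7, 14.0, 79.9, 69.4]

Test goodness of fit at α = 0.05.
Chi-square goodness of fit test:
H₀: observed counts match expected distribution
H₁: observed counts differ from expected distribution
df = k - 1 = 3
χ² = Σ(O - E)²/E
   = (28 - 19.7)²/19.7 + (13 - 14.0)²/14.0 + (80 - 79.9)²/79.9 + (62 - 69.4)²/69.4
   = 3.497 + 0.071 + 0.000 + 0.789
   = 4.36
p-value = 0.2254

Since p-value > α = 0.05, we fail to reject H₀.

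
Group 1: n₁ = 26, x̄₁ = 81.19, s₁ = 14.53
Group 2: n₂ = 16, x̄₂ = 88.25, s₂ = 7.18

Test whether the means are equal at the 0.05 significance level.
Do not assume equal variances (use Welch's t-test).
Welch's two-sample t-test:
H₀: μ₁ = μ₂
H₁: μ₁ ≠ μ₂
s₁²/n₁ = 14.53²/26 = 8.1200,  s₂²/n₂ = 7.18²/16 = 3.2220
SE = √(s₁²/n₁ + s₂²/n₂) = √(8.1200 + 3.2220) = 3.3678
df (Welch-Satterthwaite) = (s₁²/n₁ + s₂²/n₂)² / [(s₁²/n₁)²/(n₁-1) + (s₂²/n₂)²/(n₂-1)] ≈ 38.64
t = (x̄₁ - x̄₂) / SE = (81.19 - 88.25) / 3.3678 = -7.06 / 3.3678 = -2.096
p-value = 0.0427

Since p-value < α = 0.05, we reject H₀.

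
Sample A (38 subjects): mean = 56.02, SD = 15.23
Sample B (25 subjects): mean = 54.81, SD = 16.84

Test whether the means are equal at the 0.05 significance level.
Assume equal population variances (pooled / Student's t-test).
Student's two-sample t-test (equal variances):
H₀: μ₁ = μ₂
H₁: μ₁ ≠ μ₂
df = n₁ + n₂ - 2 = 61
Pooled variance s_p² = [(n₁-1)s₁² + (n₂-1)s₂²] / (n₁ + n₂ - 2) = [(37)(15.23²) + (24)(16.84²)] / 61 = 252.2674
SE = √(s_p²(1/n₁ + 1/n₂)) = √(252.2674 × (1/38 + 1/25)) = 4.0901
t = (x̄₁ - x̄₂) / SE = (56.02 - 54.81) / 4.0901 = 1.21 / 4.0901 = 0.296
p-value = 0.7684

Since p-value > α = 0.05, we fail to reject H₀.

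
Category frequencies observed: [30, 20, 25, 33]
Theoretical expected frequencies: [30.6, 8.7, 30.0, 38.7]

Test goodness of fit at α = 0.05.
Chi-square goodness of fit test:
H₀: observed counts match expected distribution
H₁: observed counts differ from expected distribution
df = k - 1 = 3
χ² = Σ(O - E)²/E
   = (30 - 30.6)²/30.6 + (20 - 8.7)²/8.7 + (25 - 30.0)²/30.0 + (33 - 38.7)²/38.7
   = 0.012 + 14.677 + 0.833 + 0.840
   = 16.36
p-value = 0.0010

Since p-value < α = 0.05, we reject H₀.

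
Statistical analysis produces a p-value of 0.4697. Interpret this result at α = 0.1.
Since p = 0.4697 > α = 0.1, fail to reject H₀.
There is insufficient evidence to reject the null hypothesis; the result is not statistically significant at the 0.1 level.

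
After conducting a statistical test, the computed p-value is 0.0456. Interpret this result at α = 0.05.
Since p = 0.0456 < α = 0.05, reject H₀.
There is sufficient evidence to reject the null hypothesis; the result is statistically significant at the 0.05 level.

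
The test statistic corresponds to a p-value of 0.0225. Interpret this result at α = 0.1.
Since p = 0.0225 < α = 0.1, reject H₀.
There is sufficient evidence to reject the null hypothesis; the result is statistically significant at the 0.1 level.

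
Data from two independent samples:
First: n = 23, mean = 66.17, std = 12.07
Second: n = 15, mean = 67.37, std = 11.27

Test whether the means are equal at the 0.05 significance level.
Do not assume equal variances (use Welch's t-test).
Welch's two-sample t-test:
H₀: μ₁ = μ₂
H₁: μ₁ ≠ μ₂
s₁²/n₁ = 12.07²/23 = 6.3341,  s₂²/n₂ = 11.27²/15 = 8.4675
SE = √(s₁²/n₁ + s₂²/n₂) = √(6.3341 + 8.4675) = 3.8473
df (Welch-Satterthwaite) = (s₁²/n₁ + s₂²/n₂)² / [(s₁²/n₁)²/(n₁-1) + (s₂²/n₂)²/(n₂-1)] ≈ 31.55
t = (x̄₁ - x̄₂) / SE = (66.17 - 67.37) / 3.8473 = -1.20 / 3.8473 = -0.312
p-value = 0.7572

Since p-value > α = 0.05, we fail to reject H₀.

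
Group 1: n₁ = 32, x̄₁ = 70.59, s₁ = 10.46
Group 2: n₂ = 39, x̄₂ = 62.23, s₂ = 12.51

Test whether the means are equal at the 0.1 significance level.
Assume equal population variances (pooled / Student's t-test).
Student's two-sample t-test (equal variances):
H₀: μ₁ = μ₂
H₁: μ₁ ≠ μ₂
df = n₁ + n₂ - 2 = 69
Pooled variance s_p² = [(n₁-1)s₁² + (n₂-1)s₂²] / (n₁ + n₂ - 2) = [(31)(10.46²) + (38)(12.51²)] / 69 = 135.3444
SE = √(s_p²(1/n₁ + 1/n₂)) = √(135.3444 × (1/32 + 1/39)) = 2.7749
t = (x̄₁ - x̄₂) / SE = (70.59 - 62.23) / 2.7749 = 8.36 / 2.7749 = 3.013
p-value = 0.0036

Since p-value < α = 0.1, we reject H₀.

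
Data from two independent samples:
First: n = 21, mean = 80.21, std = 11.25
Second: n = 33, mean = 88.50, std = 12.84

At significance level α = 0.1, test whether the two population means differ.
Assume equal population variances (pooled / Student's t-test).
Student's two-sample t-test (equal variances):
H₀: μ₁ = μ₂
H₁: μ₁ ≠ μ₂
df = n₁ + n₂ - 2 = 52
Pooled variance s_p² = [(n₁-1)s₁² + (n₂-1)s₂²] / (n₁ + n₂ - 2) = [(20)(11.25²) + (32)(12.84²)] / 52 = 150.1336
SE = √(s_p²(1/n₁ + 1/n₂)) = √(150.1336 × (1/21 + 1/33)) = 3.4203
t = (x̄₁ - x̄₂) / SE = (80.21 - 88.50) / 3.4203 = -8.29 / 3.4203 = -2.424
p-value = 0.0189

Since p-value < α = 0.1, we reject H₀.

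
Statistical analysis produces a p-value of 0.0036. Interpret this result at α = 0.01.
Since p = 0.0036 < α = 0.01, reject H₀.
There is sufficient evidence to reject the null hypothesis; the result is statistically significant at the 0.01 level.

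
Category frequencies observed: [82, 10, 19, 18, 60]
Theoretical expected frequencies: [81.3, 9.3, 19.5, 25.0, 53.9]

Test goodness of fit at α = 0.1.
Chi-square goodness of fit test:
H₀: observed counts match expected distribution
H₁: observed counts differ from expected distribution
df = k - 1 = 4
χ² = Σ(O - E)²/E
   = (82 - 81.3)²/81.3 + (10 - 9.3)²/9.3 + (19 - 19.5)²/19.5 + (18 - 25.0)²/25.0 + (60 - 53.9)²/53.9
   = 0.006 + 0.053 + 0.013 + 1.960 + 0.690
   = 2.72
p-value = 0.6054

Since p-value > α = 0.1, we fail to reject H₀.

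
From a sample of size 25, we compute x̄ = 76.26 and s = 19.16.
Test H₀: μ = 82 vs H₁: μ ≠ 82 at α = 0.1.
One-sample t-test:
H₀: μ = 82
H₁: μ ≠ 82
df = n - 1 = 24
t = (x̄ - μ₀) / (s/√n) = (76.26 - 82) / (19.16/√25) = -1.498
p-value = 0.1472

Since p-value > α = 0.1, we fail to reject H₀.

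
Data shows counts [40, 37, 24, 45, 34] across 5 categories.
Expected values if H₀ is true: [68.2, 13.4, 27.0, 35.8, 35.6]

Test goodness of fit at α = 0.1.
Chi-square goodness of fit test:
H₀: observed counts match expected distribution
H₁: observed counts differ from expected distribution
df = k - 1 = 4
χ² = Σ(O - E)²/E
   = (40 - 68.2)²/68.2 + (37 - 13.4)²/13.4 + (24 - 27.0)²/27.0 + (45 - 35.8)²/35.8 + (34 - 35.6)²/35.6
   = 11.660 + 41.564 + 0.333 + 2.364 + 0.072
   = 55.99
p-value < 0.0001

Since p-value < α = 0.1, we reject H₀.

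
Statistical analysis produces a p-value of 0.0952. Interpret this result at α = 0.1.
Since p = 0.0952 < α = 0.1, reject H₀.
There is sufficient evidence to reject the null hypothesis; the result is statistically significant at the 0.1 level.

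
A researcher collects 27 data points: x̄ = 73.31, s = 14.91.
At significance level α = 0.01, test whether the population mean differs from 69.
One-sample t-test:
H₀: μ = 69
H₁: μ ≠ 69
df = n - 1 = 26
t = (x̄ - μ₀) / (s/√n) = (73.31 - 69) / (14.91/√27) = 1.502
p-value = 0.1451

Since p-value > α = 0.01, we fail to reject H₀.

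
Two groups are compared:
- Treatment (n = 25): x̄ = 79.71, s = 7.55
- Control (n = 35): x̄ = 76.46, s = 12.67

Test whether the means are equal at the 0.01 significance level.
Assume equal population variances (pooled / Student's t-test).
Student's two-sample t-test (equal variances):
H₀: μ₁ = μ₂
H₁: μ₁ ≠ μ₂
df = n₁ + n₂ - 2 = 58
Pooled variance s_p² = [(n₁-1)s₁² + (n₂-1)s₂²] / (n₁ + n₂ - 2) = [(24)(7.55²) + (34)(12.67²)] / 58 = 117.6904
SE = √(s_p²(1/n₁ + 1/n₂)) = √(117.6904 × (1/25 + 1/35)) = 2.8408
t = (x̄₁ - x̄₂) / SE = (79.71 - 76.46) / 2.8408 = 3.25 / 2.8408 = 1.144
p-value = 0.2573

Since p-value > α = 0.01, we fail to reject H₀.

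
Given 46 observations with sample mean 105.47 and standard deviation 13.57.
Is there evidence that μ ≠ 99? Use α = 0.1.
One-sample t-test:
H₀: μ = 99
H₁: μ ≠ 99
df = n - 1 = 45
t = (x̄ - μ₀) / (s/√n) = (105.47 - 99) / (13.57/√46) = 3.234
p-value = 0.0023

Since p-value < α = 0.1, we reject H₀.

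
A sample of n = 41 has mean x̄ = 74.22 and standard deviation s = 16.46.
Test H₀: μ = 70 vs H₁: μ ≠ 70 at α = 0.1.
One-sample t-test:
H₀: μ = 70
H₁: μ ≠ 70
df = n - 1 = 40
t = (x̄ - μ₀) / (s/√n) = (74.22 - 70) / (16.46/√41) = 1.642
p-value = 0.1085

Since p-value > α = 0.1, we fail to reject H₀.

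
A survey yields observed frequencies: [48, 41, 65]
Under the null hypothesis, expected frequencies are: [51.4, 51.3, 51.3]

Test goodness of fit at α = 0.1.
Chi-square goodness of fit test:
H₀: observed counts match expected distribution
H₁: observed counts differ from expected distribution
df = k - 1 = 2
χ² = Σ(O - E)²/E
   = (48 - 51.4)²/51.4 + (41 - 51.3)²/51.3 + (65 - 51.3)²/51.3
   = 0.225 + 2.068 + 3.659
   = 5.95
p-value = 0.0510

Since p-value < α = 0.1, we reject H₀.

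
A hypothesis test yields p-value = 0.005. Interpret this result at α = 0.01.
Since p = 0.005 < α = 0.01, reject H₀.
There is sufficient evidence to reject the null hypothesis; the result is statistically significant at the 0.01 level.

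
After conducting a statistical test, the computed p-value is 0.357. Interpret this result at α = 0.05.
Since p = 0.357 > α = 0.05, fail to reject H₀.
There is insufficient evidence to reject the null hypothesis; the result is not statistically significant at the 0.05 level.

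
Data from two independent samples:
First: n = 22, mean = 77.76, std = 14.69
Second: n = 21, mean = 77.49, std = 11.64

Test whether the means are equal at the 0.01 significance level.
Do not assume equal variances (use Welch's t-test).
Welch's two-sample t-test:
H₀: μ₁ = μ₂
H₁: μ₁ ≠ μ₂
s₁²/n₁ = 14.69²/22 = 9.8089,  s₂²/n₂ = 11.64²/21 = 6.4519
SE = √(s₁²/n₁ + s₂²/n₂) = √(9.8089 + 6.4519) = 4.0325
df (Welch-Satterthwaite) = (s₁²/n₁ + s₂²/n₂)² / [(s₁²/n₁)²/(n₁-1) + (s₂²/n₂)²/(n₂-1)] ≈ 39.68
t = (x̄₁ - x̄₂) / SE = (77.76 - 77.49) / 4.0325 = 0.27 / 4.0325 = 0.067
p-value = 0.9470

Since p-value > α = 0.01, we fail to reject H₀.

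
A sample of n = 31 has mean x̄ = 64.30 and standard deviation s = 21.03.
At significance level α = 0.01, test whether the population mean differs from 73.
One-sample t-test:
H₀: μ = 73
H₁: μ ≠ 73
df = n - 1 = 30
t = (x̄ - μ₀) / (s/√n) = (64.30 - 73) / (21.03/√31) = -2.303
p-value = 0.0284

Since p-value > α = 0.01, we fail to reject H₀.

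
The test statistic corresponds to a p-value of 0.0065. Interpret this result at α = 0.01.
Since p = 0.0065 < α = 0.01, reject H₀.
There is sufficient evidence to reject the null hypothesis; the result is statistically significant at the 0.01 level.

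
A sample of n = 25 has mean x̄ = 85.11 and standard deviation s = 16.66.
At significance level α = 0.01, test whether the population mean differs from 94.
One-sample t-test:
H₀: μ = 94
H₁: μ ≠ 94
df = n - 1 = 24
t = (x̄ - μ₀) / (s/√n) = (85.11 - 94) / (16.66/√25) = -2.668
p-value = 0.0135

Since p-value > α = 0.01, we fail to reject H₀.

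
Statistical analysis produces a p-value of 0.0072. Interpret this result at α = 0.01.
Since p = 0.0072 < α = 0.01, reject H₀.
There is sufficient evidence to reject the null hypothesis; the result is statistically significant at the 0.01 level.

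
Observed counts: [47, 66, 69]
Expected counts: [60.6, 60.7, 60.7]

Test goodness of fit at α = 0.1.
Chi-square goodness of fit test:
H₀: observed counts match expected distribution
H₁: observed counts differ from expected distribution
df = k - 1 = 2
χ² = Σ(O - E)²/E
   = (47 - 60.6)²/60.6 + (66 - 60.7)²/60.7 + (69 - 60.7)²/60.7
   = 3.052 + 0.463 + 1.135
   = 4.65
p-value = 0.0978

Since p-value < α = 0.1, we reject H₀.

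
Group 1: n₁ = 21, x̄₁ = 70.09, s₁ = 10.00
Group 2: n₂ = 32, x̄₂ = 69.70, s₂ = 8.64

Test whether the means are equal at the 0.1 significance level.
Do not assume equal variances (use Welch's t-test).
Welch's two-sample t-test:
H₀: μ₁ = μ₂
H₁: μ₁ ≠ μ₂
s₁²/n₁ = 10.00²/21 = 4.7619,  s₂²/n₂ = 8.64²/32 = 2.3328
SE = √(s₁²/n₁ + s₂²/n₂) = √(4.7619 + 2.3328) = 2.6636
df (Welch-Satterthwaite) = (s₁²/n₁ + s₂²/n₂)² / [(s₁²/n₁)²/(n₁-1) + (s₂²/n₂)²/(n₂-1)] ≈ 38.44
t = (x̄₁ - x̄₂) / SE = (70.09 - 69.70) / 2.6636 = 0.39 / 2.6636 = 0.146
p-value = 0.8844

Since p-value > α = 0.1, we fail to reject H₀.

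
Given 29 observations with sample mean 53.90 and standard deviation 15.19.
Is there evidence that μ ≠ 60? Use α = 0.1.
One-sample t-test:
H₀: μ = 60
H₁: μ ≠ 60
df = n - 1 = 28
t = (x̄ - μ₀) / (s/√n) = (53.90 - 60) / (15.19/√29) = -2.163
p-value = 0.0393

Since p-value < α = 0.1, we reject H₀.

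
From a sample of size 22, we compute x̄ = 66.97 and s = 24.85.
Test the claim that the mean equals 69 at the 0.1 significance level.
One-sample t-test:
H₀: μ = 69
H₁: μ ≠ 69
df = n - 1 = 21
t = (x̄ - μ₀) / (s/√n) = (66.97 - 69) / (24.85/√22) = -0.383
p-value = 0.7055

Since p-value > α = 0.1, we fail to reject H₀.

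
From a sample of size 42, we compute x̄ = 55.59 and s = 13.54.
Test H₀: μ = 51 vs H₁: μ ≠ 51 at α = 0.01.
One-sample t-test:
H₀: μ = 51
H₁: μ ≠ 51
df = n - 1 = 41
t = (x̄ - μ₀) / (s/√n) = (55.59 - 51) / (13.54/√42) = 2.197
p-value = 0.0337

Since p-value > α = 0.01, we fail to reject H₀.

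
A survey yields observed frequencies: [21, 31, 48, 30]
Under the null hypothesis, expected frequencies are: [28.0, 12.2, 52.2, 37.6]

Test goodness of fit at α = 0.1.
Chi-square goodness of fit test:
H₀: observed counts match expected distribution
H₁: observed counts differ from expected distribution
df = k - 1 = 3
χ² = Σ(O - E)²/E
   = (21 - 28.0)²/28.0 + (31 - 12.2)²/12.2 + (48 - 52.2)²/52.2 + (30 - 37.6)²/37.6
   = 1.750 + 28.970 + 0.338 + 1.536
   = 32.59
p-value < 0.0001

Since p-value < α = 0.1, we reject H₀.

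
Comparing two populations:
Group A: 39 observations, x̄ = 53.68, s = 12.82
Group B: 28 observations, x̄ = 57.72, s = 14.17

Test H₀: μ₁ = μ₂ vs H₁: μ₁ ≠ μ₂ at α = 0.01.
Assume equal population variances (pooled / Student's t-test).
Student's two-sample t-test (equal variances):
H₀: μ₁ = μ₂
H₁: μ₁ ≠ μ₂
df = n₁ + n₂ - 2 = 65
Pooled variance s_p² = [(n₁-1)s₁² + (n₂-1)s₂²] / (n₁ + n₂ - 2) = [(38)(12.82²) + (27)(14.17²)] / 65 = 179.4876
SE = √(s_p²(1/n₁ + 1/n₂)) = √(179.4876 × (1/39 + 1/28)) = 3.3185
t = (x̄₁ - x̄₂) / SE = (53.68 - 57.72) / 3.3185 = -4.04 / 3.3185 = -1.217
p-value = 0.2278

Since p-value > α = 0.01, we fail to reject H₀.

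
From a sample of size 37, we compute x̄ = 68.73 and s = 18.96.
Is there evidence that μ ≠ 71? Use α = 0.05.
One-sample t-test:
H₀: μ = 71
H₁: μ ≠ 71
df = n - 1 = 36
t = (x̄ - μ₀) / (s/√n) = (68.73 - 71) / (18.96/√37) = -0.728
p-value = 0.4712

Since p-value > α = 0.05, we fail to reject H₀.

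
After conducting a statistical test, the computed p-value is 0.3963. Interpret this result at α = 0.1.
Since p = 0.3963 > α = 0.1, fail to reject H₀.
There is insufficient evidence to reject the null hypothesis; the result is not statistically significant at the 0.1 level.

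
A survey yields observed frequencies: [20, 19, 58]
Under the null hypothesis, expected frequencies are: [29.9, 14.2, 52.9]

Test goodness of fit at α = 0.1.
Chi-square goodness of fit test:
H₀: observed counts match expected distribution
H₁: observed counts differ from expected distribution
df = k - 1 = 2
χ² = Σ(O - E)²/E
   = (20 - 29.9)²/29.9 + (19 - 14.2)²/14.2 + (58 - 52.9)²/52.9
   = 3.278 + 1.623 + 0.492
   = 5.39
p-value = 0.0675

Since p-value < α = 0.1, we reject H₀.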